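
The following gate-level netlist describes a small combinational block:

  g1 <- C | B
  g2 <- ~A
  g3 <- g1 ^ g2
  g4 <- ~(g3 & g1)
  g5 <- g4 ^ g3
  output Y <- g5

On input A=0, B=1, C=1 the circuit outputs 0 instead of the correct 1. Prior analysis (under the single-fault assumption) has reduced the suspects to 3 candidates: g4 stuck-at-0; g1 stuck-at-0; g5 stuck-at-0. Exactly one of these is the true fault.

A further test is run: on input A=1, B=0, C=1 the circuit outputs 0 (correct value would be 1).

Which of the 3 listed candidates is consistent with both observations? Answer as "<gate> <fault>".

g5 stuck-at-0

Evaluate each candidate on input A=1, B=0, C=1:
  g4 stuck-at-0: g1=1, g2=0, g3=1, g4=0 [stuck-at-0], g5=1 → 1 — eliminated
  g1 stuck-at-0: g1=0 [stuck-at-0], g2=0, g3=0, g4=1, g5=1 → 1 — eliminated
  g5 stuck-at-0: g1=1, g2=0, g3=1, g4=0, g5=0 [stuck-at-0] → 0 — matches
Only g5 stuck-at-0 reproduces the observed 0.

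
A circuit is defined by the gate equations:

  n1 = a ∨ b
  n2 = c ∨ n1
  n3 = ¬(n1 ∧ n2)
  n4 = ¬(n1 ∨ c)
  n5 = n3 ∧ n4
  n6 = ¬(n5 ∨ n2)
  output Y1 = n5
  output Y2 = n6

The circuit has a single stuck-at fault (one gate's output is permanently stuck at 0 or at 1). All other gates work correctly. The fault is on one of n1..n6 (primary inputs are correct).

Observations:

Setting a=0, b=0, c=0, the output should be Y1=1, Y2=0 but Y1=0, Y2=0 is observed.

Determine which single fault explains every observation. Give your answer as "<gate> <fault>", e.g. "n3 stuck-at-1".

Fault-free values for test 1 (a=0, b=0, c=0): n1=0, n2=0, n3=1, n4=1, n5=1, n6=0, giving Y1=1, Y2=0. Observed Y1=0, Y2=0.
Test 1: faults giving observed Y1=0, Y2=0 are {n1 stuck-at-1}.
Only n1 stuck-at-1 is consistent with every test.

n1 stuck-at-1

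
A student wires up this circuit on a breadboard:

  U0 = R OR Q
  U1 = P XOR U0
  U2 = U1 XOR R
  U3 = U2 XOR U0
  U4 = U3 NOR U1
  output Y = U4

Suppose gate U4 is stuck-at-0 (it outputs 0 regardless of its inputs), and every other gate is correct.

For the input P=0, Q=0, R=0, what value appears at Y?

Propagate with U4 forced: U0=0, U1=0, U2=0, U3=0, U4=0 [stuck-at-0].
So Y = 0. (Without the fault it would be 1.)

0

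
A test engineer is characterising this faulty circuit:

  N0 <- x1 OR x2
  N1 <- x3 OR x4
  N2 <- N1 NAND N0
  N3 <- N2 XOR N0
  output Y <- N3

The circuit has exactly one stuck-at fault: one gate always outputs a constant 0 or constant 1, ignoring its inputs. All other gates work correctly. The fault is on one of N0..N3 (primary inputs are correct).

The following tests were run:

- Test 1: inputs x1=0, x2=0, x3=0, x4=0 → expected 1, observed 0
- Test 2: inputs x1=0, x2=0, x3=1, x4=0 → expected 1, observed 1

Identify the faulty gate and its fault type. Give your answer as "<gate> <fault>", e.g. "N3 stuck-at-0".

N0 stuck-at-1

Fault-free values for test 1 (x1=0, x2=0, x3=0, x4=0): N0=0, N1=0, N2=1, N3=1, giving Y=1. Observed 0.
Test 1: faults giving observed 0 are {N0 stuck-at-1, N2 stuck-at-0, N3 stuck-at-0}.
Test 2 (x1=0, x2=0, x3=1, x4=0): fault-free N0=0, N1=1, N2=1, N3=1 → 1; observed 1. Eliminates N2 stuck-at-0, N3 stuck-at-0.
Only N0 stuck-at-1 is consistent with every test.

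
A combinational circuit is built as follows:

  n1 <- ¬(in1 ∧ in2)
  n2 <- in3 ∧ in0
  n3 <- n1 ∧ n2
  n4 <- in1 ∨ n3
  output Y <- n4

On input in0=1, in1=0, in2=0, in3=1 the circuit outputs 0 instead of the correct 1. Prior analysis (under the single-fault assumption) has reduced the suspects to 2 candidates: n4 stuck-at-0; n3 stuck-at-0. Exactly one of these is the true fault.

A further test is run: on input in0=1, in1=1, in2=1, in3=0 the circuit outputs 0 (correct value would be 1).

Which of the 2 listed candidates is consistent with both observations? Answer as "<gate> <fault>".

Evaluate each candidate on input in0=1, in1=1, in2=1, in3=0:
  n4 stuck-at-0: n1=0, n2=0, n3=0, n4=0 [stuck-at-0] → 0 — matches
  n3 stuck-at-0: n1=0, n2=0, n3=0 [stuck-at-0], n4=1 → 1 — eliminated
Only n4 stuck-at-0 reproduces the observed 0.

n4 stuck-at-0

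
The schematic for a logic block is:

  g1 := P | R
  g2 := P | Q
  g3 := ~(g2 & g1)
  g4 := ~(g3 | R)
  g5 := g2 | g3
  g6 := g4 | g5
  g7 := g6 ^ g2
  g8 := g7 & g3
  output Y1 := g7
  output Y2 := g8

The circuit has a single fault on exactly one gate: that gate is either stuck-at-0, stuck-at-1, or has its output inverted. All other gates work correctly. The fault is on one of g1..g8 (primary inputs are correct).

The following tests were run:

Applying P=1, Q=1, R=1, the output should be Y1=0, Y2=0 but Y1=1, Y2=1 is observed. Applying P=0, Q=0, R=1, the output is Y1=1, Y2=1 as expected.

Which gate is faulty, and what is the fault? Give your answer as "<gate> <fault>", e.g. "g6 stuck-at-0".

g2 stuck-at-0

Fault-free values for test 1 (P=1, Q=1, R=1): g1=1, g2=1, g3=0, g4=0, g5=1, g6=1, g7=0, g8=0, giving Y1=0, Y2=0. Observed Y1=1, Y2=1.
Test 1: faults giving observed Y1=1, Y2=1 are {g2 stuck-at-0, g2 inverted output}.
Test 2 (P=0, Q=0, R=1): fault-free g1=1, g2=0, g3=1, g4=0, g5=1, g6=1, g7=1, g8=1 → Y1=1, Y2=1; observed Y1=1, Y2=1. Eliminates g2 inverted output.
Only g2 stuck-at-0 is consistent with every test.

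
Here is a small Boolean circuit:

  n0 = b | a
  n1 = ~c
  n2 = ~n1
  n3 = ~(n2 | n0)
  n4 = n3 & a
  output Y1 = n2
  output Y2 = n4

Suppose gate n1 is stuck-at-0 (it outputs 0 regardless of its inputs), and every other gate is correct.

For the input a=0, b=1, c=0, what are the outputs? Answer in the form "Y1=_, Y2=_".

Propagate with n1 forced: n0=1, n1=0 [stuck-at-0], n2=1, n3=0, n4=0.
So the outputs are Y1=1, Y2=0. (Without the fault they would be Y1=0, Y2=0.)

Y1=1, Y2=0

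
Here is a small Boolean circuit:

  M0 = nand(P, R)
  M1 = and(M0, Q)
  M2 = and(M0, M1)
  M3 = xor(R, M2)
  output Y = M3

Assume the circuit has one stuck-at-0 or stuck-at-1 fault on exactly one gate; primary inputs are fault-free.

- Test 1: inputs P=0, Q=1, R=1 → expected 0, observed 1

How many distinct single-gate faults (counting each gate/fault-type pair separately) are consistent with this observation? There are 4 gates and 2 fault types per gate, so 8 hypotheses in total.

4

Fault-free: M0=1, M1=1, M2=1, M3=0 → 0. Observed 1.
  M0 stuck-at-0: output 1 ✓
  M0 stuck-at-1: output 0 ✗
  M1 stuck-at-0: output 1 ✓
  M1 stuck-at-1: output 0 ✗
  M2 stuck-at-0: output 1 ✓
  M2 stuck-at-1: output 0 ✗
  M3 stuck-at-0: output 0 ✗
  M3 stuck-at-1: output 1 ✓
Consistent faults: {M0 stuck-at-0, M1 stuck-at-0, M2 stuck-at-0, M3 stuck-at-1} — 4 in all.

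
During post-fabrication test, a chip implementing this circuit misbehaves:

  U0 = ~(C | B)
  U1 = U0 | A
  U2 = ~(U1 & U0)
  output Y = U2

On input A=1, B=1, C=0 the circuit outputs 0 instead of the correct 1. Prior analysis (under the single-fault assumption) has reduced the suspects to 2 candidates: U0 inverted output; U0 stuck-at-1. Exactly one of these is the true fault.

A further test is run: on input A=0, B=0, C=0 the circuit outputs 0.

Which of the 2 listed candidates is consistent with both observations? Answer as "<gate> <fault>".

U0 stuck-at-1

Evaluate each candidate on input A=0, B=0, C=0:
  U0 inverted output: U0=0 [inverted output], U1=0, U2=1 → 1 — eliminated
  U0 stuck-at-1: U0=1 [stuck-at-1], U1=1, U2=0 → 0 — matches
Only U0 stuck-at-1 reproduces the observed 0.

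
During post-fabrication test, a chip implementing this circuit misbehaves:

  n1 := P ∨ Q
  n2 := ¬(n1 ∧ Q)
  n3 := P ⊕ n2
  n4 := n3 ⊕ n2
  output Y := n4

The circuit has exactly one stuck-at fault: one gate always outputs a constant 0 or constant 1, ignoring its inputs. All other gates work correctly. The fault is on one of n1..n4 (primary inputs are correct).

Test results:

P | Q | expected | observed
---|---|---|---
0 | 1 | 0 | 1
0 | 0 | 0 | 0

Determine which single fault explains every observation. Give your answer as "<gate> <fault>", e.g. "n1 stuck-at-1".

n3 stuck-at-1

Fault-free values for test 1 (P=0, Q=1): n1=1, n2=0, n3=0, n4=0, giving Y=0. Observed 1.
Test 1: faults giving observed 1 are {n3 stuck-at-1, n4 stuck-at-1}.
Test 2 (P=0, Q=0): fault-free n1=0, n2=1, n3=1, n4=0 → 0; observed 0. Eliminates n4 stuck-at-1.
Only n3 stuck-at-1 is consistent with every test.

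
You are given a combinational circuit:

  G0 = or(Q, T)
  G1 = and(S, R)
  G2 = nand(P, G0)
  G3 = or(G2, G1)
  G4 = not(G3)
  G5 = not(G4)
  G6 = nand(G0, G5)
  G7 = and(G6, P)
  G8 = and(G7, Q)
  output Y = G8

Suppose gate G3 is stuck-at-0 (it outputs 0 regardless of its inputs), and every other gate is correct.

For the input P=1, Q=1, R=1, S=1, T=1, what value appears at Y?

Propagate with G3 forced: G0=1, G1=1, G2=0, G3=0 [stuck-at-0], G4=1, G5=0, G6=1, G7=1, G8=1.
So Y = 1. (Without the fault it would be 0.)

1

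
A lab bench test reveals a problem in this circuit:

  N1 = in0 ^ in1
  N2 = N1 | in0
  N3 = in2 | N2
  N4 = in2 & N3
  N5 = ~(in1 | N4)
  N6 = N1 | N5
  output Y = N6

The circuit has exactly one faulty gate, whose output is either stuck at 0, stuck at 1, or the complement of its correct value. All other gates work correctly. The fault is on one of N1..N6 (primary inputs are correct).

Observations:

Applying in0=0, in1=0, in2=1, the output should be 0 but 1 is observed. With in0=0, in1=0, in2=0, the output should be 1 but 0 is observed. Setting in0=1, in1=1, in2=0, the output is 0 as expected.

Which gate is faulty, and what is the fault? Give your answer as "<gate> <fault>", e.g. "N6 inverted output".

Fault-free values for test 1 (in0=0, in1=0, in2=1): N1=0, N2=0, N3=1, N4=1, N5=0, N6=0, giving Y=0. Observed 1.
Test 1: faults giving observed 1 are {N1 stuck-at-1, N1 inverted output, N3 stuck-at-0, N3 inverted output, N4 stuck-at-0, N4 inverted output, N5 stuck-at-1, N5 inverted output, N6 stuck-at-1, N6 inverted output}.
Test 2 (in0=0, in1=0, in2=0): fault-free N1=0, N2=0, N3=0, N4=0, N5=1, N6=1 → 1; observed 0. Eliminates N1 stuck-at-1, N1 inverted output, N3 stuck-at-0, N3 inverted output, N4 stuck-at-0, N5 stuck-at-1, N6 stuck-at-1.
Test 3 (in0=1, in1=1, in2=0): fault-free N1=0, N2=1, N3=1, N4=0, N5=0, N6=0 → 0; observed 0. Eliminates N5 inverted output, N6 inverted output.
Only N4 inverted output is consistent with every test.

N4 inverted output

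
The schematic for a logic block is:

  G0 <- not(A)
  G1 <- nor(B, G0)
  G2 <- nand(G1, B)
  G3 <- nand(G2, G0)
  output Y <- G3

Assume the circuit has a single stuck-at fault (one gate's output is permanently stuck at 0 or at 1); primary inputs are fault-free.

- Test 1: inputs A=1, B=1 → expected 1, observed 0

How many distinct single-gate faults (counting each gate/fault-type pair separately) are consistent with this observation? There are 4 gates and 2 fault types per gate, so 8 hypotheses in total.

2

Fault-free: G0=0, G1=0, G2=1, G3=1 → 1. Observed 0.
  G0 stuck-at-0: output 1 ✗
  G0 stuck-at-1: output 0 ✓
  G1 stuck-at-0: output 1 ✗
  G1 stuck-at-1: output 1 ✗
  G2 stuck-at-0: output 1 ✗
  G2 stuck-at-1: output 1 ✗
  G3 stuck-at-0: output 0 ✓
  G3 stuck-at-1: output 1 ✗
Consistent faults: {G0 stuck-at-1, G3 stuck-at-0} — 2 in all.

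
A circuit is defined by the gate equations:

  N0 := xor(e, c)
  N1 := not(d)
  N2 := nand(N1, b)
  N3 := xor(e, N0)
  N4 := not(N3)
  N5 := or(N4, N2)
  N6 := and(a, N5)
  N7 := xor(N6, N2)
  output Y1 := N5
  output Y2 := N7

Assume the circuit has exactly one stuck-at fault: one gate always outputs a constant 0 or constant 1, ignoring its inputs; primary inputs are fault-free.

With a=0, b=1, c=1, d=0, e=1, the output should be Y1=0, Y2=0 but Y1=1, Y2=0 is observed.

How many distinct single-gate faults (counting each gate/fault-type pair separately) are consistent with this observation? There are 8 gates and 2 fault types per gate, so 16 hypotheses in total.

4

Fault-free: N0=0, N1=1, N2=0, N3=1, N4=0, N5=0, N6=0, N7=0 → Y1=0, Y2=0. Observed Y1=1, Y2=0.
  N0: stuck-at-1 ✓; others ✗
  N1: none of the 2 fault types match ✗
  N2: none of the 2 fault types match ✗
  N3: stuck-at-0 ✓; others ✗
  N4: stuck-at-1 ✓; others ✗
  N5: stuck-at-1 ✓; others ✗
  N6: none of the 2 fault types match ✗
  N7: none of the 2 fault types match ✗
Consistent faults: {N0 stuck-at-1, N3 stuck-at-0, N4 stuck-at-1, N5 stuck-at-1} — 4 in all.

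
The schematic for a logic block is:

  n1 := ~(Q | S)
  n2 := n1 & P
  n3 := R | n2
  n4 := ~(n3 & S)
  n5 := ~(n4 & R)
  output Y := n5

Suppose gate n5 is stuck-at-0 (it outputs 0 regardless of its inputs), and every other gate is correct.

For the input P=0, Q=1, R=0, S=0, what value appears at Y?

Propagate with n5 forced: n1=0, n2=0, n3=0, n4=1, n5=0 [stuck-at-0].
So Y = 0. (Without the fault it would be 1.)

0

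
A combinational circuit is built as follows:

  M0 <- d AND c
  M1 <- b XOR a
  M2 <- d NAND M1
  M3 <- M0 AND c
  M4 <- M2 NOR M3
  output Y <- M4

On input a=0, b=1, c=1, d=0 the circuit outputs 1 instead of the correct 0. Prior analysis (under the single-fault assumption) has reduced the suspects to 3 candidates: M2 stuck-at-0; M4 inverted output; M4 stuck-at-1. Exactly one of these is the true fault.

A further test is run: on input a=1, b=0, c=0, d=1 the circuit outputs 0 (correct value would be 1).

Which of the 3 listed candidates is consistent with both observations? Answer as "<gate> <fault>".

M4 inverted output

Evaluate each candidate on input a=1, b=0, c=0, d=1:
  M2 stuck-at-0: M0=0, M1=1, M2=0 [stuck-at-0], M3=0, M4=1 → 1 — eliminated
  M4 inverted output: M0=0, M1=1, M2=0, M3=0, M4=0 [inverted output] → 0 — matches
  M4 stuck-at-1: M0=0, M1=1, M2=0, M3=0, M4=1 [stuck-at-1] → 1 — eliminated
Only M4 inverted output reproduces the observed 0.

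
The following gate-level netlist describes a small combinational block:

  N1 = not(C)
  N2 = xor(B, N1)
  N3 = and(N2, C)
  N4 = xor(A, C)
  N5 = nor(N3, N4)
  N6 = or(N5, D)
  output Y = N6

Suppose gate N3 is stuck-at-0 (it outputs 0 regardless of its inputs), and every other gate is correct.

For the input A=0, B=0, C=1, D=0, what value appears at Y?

0

Propagate with N3 forced: N1=0, N2=0, N3=0 [stuck-at-0], N4=1, N5=0, N6=0.
So Y = 0. (Same as the fault-free value — the fault is masked on this input.)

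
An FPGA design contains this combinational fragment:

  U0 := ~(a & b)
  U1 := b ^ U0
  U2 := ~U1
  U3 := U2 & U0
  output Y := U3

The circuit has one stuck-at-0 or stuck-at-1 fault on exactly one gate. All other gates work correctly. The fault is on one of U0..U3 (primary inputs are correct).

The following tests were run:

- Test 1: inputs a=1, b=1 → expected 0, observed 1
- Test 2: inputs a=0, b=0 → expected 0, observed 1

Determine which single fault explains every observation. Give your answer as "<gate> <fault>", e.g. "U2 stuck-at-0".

U3 stuck-at-1

Fault-free values for test 1 (a=1, b=1): U0=0, U1=1, U2=0, U3=0, giving Y=0. Observed 1.
Test 1: faults giving observed 1 are {U0 stuck-at-1, U3 stuck-at-1}.
Test 2 (a=0, b=0): fault-free U0=1, U1=1, U2=0, U3=0 → 0; observed 1. Eliminates U0 stuck-at-1.
Only U3 stuck-at-1 is consistent with every test.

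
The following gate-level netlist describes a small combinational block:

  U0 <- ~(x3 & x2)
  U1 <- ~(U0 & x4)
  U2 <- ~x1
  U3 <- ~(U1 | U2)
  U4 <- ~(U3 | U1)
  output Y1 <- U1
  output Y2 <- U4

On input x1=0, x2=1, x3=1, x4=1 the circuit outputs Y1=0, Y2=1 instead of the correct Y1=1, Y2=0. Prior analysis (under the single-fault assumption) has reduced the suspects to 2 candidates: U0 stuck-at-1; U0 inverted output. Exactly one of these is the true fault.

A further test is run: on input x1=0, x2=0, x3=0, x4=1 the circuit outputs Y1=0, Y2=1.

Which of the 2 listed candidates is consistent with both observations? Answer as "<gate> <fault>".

Evaluate each candidate on input x1=0, x2=0, x3=0, x4=1:
  U0 stuck-at-1: U0=1 [stuck-at-1], U1=0, U2=1, U3=0, U4=1 → Y1=0, Y2=1 — matches
  U0 inverted output: U0=0 [inverted output], U1=1, U2=1, U3=0, U4=0 → Y1=1, Y2=0 — eliminated
Only U0 stuck-at-1 reproduces the observed Y1=0, Y2=1.

U0 stuck-at-1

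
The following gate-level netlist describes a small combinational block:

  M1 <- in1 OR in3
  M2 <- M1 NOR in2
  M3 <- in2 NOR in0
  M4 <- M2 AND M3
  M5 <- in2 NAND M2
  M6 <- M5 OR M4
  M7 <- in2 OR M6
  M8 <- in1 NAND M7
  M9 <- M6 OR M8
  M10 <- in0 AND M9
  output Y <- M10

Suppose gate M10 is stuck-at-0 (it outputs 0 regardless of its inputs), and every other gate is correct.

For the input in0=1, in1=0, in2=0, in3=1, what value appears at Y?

0

Propagate with M10 forced: M1=1, M2=0, M3=0, M4=0, M5=1, M6=1, M7=1, M8=1, M9=1, M10=0 [stuck-at-0].
So Y = 0. (Without the fault it would be 1.)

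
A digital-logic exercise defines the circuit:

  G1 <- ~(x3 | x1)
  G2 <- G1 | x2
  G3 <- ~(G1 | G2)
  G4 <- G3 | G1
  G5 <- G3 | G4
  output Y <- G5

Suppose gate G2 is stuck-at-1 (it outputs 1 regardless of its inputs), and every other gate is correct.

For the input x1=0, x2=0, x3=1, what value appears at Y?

0

Propagate with G2 forced: G1=0, G2=1 [stuck-at-1], G3=0, G4=0, G5=0.
So Y = 0. (Without the fault it would be 1.)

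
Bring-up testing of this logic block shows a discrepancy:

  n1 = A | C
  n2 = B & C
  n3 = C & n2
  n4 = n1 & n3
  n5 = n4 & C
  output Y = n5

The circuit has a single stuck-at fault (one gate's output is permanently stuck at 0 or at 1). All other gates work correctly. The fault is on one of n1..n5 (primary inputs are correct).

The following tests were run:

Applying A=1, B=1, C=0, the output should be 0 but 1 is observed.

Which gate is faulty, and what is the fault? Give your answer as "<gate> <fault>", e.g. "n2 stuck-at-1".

Fault-free values for test 1 (A=1, B=1, C=0): n1=1, n2=0, n3=0, n4=0, n5=0, giving Y=0. Observed 1.
Test 1: faults giving observed 1 are {n5 stuck-at-1}.
Only n5 stuck-at-1 is consistent with every test.

n5 stuck-at-1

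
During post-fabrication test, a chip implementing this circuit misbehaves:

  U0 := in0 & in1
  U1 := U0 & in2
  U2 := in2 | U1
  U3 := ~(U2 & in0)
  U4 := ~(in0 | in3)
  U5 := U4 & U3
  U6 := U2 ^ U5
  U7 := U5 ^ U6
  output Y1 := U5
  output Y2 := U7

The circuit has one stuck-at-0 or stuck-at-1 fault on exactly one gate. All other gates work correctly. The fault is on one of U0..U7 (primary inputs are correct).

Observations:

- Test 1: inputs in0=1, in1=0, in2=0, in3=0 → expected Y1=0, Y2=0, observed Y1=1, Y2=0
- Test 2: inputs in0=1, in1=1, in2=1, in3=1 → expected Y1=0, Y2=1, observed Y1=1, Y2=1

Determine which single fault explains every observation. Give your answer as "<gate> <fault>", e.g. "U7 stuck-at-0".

U5 stuck-at-1

Fault-free values for test 1 (in0=1, in1=0, in2=0, in3=0): U0=0, U1=0, U2=0, U3=1, U4=0, U5=0, U6=0, U7=0, giving Y1=0, Y2=0. Observed Y1=1, Y2=0.
Test 1: faults giving observed Y1=1, Y2=0 are {U4 stuck-at-1, U5 stuck-at-1}.
Test 2 (in0=1, in1=1, in2=1, in3=1): fault-free U0=1, U1=1, U2=1, U3=0, U4=0, U5=0, U6=1, U7=1 → Y1=0, Y2=1; observed Y1=1, Y2=1. Eliminates U4 stuck-at-1.
Only U5 stuck-at-1 is consistent with every test.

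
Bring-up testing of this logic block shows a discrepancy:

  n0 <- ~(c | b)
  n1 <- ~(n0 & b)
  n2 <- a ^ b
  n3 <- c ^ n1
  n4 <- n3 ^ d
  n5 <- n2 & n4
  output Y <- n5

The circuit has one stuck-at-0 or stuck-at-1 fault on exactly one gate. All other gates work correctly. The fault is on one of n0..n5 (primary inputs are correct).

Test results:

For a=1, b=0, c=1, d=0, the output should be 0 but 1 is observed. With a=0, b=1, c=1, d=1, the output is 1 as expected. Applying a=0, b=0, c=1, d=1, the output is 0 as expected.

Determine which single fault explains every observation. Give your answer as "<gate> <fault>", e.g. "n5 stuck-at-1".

n4 stuck-at-1

Fault-free values for test 1 (a=1, b=0, c=1, d=0): n0=0, n1=1, n2=1, n3=0, n4=0, n5=0, giving Y=0. Observed 1.
Test 1: faults giving observed 1 are {n1 stuck-at-0, n3 stuck-at-1, n4 stuck-at-1, n5 stuck-at-1}.
Test 2 (a=0, b=1, c=1, d=1): fault-free n0=0, n1=1, n2=1, n3=0, n4=1, n5=1 → 1; observed 1. Eliminates n1 stuck-at-0, n3 stuck-at-1.
Test 3 (a=0, b=0, c=1, d=1): fault-free n0=0, n1=1, n2=0, n3=0, n4=1, n5=0 → 0; observed 0. Eliminates n5 stuck-at-1.
Only n4 stuck-at-1 is consistent with every test.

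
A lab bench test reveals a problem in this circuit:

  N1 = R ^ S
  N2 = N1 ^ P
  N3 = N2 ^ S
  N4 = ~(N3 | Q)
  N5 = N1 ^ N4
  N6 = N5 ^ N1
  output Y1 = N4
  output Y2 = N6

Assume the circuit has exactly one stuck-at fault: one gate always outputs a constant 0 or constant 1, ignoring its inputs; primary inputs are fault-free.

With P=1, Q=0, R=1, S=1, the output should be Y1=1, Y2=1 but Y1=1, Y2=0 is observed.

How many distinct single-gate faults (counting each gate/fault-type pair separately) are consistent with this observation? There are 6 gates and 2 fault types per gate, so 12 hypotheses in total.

2

Fault-free: N1=0, N2=1, N3=0, N4=1, N5=1, N6=1 → Y1=1, Y2=1. Observed Y1=1, Y2=0.
  N1 stuck-at-0: output Y1=1, Y2=1 ✗
  N1 stuck-at-1: output Y1=0, Y2=0 ✗
  N2 stuck-at-0: output Y1=0, Y2=0 ✗
  N2 stuck-at-1: output Y1=1, Y2=1 ✗
  N3 stuck-at-0: output Y1=1, Y2=1 ✗
  N3 stuck-at-1: output Y1=0, Y2=0 ✗
  N4 stuck-at-0: output Y1=0, Y2=0 ✗
  N4 stuck-at-1: output Y1=1, Y2=1 ✗
  N5 stuck-at-0: output Y1=1, Y2=0 ✓
  N5 stuck-at-1: output Y1=1, Y2=1 ✗
  N6 stuck-at-0: output Y1=1, Y2=0 ✓
  N6 stuck-at-1: output Y1=1, Y2=1 ✗
Consistent faults: {N5 stuck-at-0, N6 stuck-at-0} — 2 in all.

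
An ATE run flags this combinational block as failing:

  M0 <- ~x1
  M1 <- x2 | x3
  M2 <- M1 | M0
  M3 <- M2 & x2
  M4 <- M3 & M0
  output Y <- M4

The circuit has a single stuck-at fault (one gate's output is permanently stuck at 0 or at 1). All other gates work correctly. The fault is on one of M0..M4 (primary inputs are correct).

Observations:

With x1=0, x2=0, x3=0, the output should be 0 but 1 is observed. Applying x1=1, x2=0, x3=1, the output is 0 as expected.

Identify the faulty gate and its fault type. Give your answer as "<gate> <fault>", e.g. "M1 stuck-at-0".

M3 stuck-at-1

Fault-free values for test 1 (x1=0, x2=0, x3=0): M0=1, M1=0, M2=1, M3=0, M4=0, giving Y=0. Observed 1.
Test 1: faults giving observed 1 are {M3 stuck-at-1, M4 stuck-at-1}.
Test 2 (x1=1, x2=0, x3=1): fault-free M0=0, M1=1, M2=1, M3=0, M4=0 → 0; observed 0. Eliminates M4 stuck-at-1.
Only M3 stuck-at-1 is consistent with every test.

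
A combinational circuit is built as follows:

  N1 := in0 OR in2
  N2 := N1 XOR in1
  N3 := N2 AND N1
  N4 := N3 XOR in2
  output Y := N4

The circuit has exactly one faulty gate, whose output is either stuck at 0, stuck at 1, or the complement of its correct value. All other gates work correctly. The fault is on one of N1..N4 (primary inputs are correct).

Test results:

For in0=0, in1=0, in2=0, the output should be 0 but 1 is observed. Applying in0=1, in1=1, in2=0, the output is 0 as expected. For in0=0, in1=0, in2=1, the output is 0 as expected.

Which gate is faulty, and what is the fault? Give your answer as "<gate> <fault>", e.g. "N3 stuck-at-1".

N1 stuck-at-1

Fault-free values for test 1 (in0=0, in1=0, in2=0): N1=0, N2=0, N3=0, N4=0, giving Y=0. Observed 1.
Test 1: faults giving observed 1 are {N1 stuck-at-1, N1 inverted output, N3 stuck-at-1, N3 inverted output, N4 stuck-at-1, N4 inverted output}.
Test 2 (in0=1, in1=1, in2=0): fault-free N1=1, N2=0, N3=0, N4=0 → 0; observed 0. Eliminates N3 stuck-at-1, N3 inverted output, N4 stuck-at-1, N4 inverted output.
Test 3 (in0=0, in1=0, in2=1): fault-free N1=1, N2=1, N3=1, N4=0 → 0; observed 0. Eliminates N1 inverted output.
Only N1 stuck-at-1 is consistent with every test.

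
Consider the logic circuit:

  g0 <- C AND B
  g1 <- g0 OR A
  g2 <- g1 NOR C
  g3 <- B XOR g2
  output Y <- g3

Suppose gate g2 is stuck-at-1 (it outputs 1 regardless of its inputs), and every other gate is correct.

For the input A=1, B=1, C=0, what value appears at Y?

Propagate with g2 forced: g0=0, g1=1, g2=1 [stuck-at-1], g3=0.
So Y = 0. (Without the fault it would be 1.)

0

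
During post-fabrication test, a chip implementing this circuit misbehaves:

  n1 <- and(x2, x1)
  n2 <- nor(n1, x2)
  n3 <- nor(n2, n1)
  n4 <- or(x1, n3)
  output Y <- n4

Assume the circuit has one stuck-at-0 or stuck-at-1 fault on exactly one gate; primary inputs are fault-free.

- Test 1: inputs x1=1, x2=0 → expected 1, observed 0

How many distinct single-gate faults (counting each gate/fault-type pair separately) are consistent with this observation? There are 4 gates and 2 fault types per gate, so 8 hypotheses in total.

Fault-free: n1=0, n2=1, n3=0, n4=1 → 1. Observed 0.
  n1 stuck-at-0: output 1 ✗
  n1 stuck-at-1: output 1 ✗
  n2 stuck-at-0: output 1 ✗
  n2 stuck-at-1: output 1 ✗
  n3 stuck-at-0: output 1 ✗
  n3 stuck-at-1: output 1 ✗
  n4 stuck-at-0: output 0 ✓
  n4 stuck-at-1: output 1 ✗
Consistent faults: {n4 stuck-at-0} — 1 in all.

1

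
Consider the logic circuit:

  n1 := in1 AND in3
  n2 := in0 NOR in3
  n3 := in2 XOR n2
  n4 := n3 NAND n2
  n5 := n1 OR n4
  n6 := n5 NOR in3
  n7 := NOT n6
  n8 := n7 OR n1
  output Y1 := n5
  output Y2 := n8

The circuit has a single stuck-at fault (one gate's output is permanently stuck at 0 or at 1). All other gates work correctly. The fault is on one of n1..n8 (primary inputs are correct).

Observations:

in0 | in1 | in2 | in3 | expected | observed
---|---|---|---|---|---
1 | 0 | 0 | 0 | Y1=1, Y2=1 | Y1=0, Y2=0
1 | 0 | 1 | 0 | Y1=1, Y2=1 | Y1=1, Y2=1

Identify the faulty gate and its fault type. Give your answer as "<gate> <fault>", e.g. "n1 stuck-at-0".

n2 stuck-at-1

Fault-free values for test 1 (in0=1, in1=0, in2=0, in3=0): n1=0, n2=0, n3=0, n4=1, n5=1, n6=0, n7=1, n8=1, giving Y1=1, Y2=1. Observed Y1=0, Y2=0.
Test 1: faults giving observed Y1=0, Y2=0 are {n2 stuck-at-1, n4 stuck-at-0, n5 stuck-at-0}.
Test 2 (in0=1, in1=0, in2=1, in3=0): fault-free n1=0, n2=0, n3=1, n4=1, n5=1, n6=0, n7=1, n8=1 → Y1=1, Y2=1; observed Y1=1, Y2=1. Eliminates n4 stuck-at-0, n5 stuck-at-0.
Only n2 stuck-at-1 is consistent with every test.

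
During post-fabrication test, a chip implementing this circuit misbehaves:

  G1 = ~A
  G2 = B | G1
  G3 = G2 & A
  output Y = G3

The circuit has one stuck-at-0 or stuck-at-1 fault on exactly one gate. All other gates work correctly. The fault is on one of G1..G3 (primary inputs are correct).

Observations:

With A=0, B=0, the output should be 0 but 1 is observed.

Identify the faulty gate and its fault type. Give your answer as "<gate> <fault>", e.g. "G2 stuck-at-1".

G3 stuck-at-1

Fault-free values for test 1 (A=0, B=0): G1=1, G2=1, G3=0, giving Y=0. Observed 1.
Test 1: faults giving observed 1 are {G3 stuck-at-1}.
Only G3 stuck-at-1 is consistent with every test.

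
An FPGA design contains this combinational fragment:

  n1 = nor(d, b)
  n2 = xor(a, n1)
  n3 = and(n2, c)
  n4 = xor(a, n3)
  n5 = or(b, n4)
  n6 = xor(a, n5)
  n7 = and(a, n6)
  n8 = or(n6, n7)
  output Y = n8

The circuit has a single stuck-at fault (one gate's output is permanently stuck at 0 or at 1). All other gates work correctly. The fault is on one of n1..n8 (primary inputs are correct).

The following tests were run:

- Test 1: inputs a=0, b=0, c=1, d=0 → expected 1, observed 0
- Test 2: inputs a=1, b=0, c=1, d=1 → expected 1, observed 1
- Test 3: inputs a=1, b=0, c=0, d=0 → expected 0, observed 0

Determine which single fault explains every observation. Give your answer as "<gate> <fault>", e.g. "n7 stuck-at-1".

n1 stuck-at-0

Fault-free values for test 1 (a=0, b=0, c=1, d=0): n1=1, n2=1, n3=1, n4=1, n5=1, n6=1, n7=0, n8=1, giving Y=1. Observed 0.
Test 1: faults giving observed 0 are {n1 stuck-at-0, n2 stuck-at-0, n3 stuck-at-0, n4 stuck-at-0, n5 stuck-at-0, n6 stuck-at-0, n8 stuck-at-0}.
Test 2 (a=1, b=0, c=1, d=1): fault-free n1=0, n2=1, n3=1, n4=0, n5=0, n6=1, n7=1, n8=1 → 1; observed 1. Eliminates n2 stuck-at-0, n3 stuck-at-0, n6 stuck-at-0, n8 stuck-at-0.
Test 3 (a=1, b=0, c=0, d=0): fault-free n1=1, n2=0, n3=0, n4=1, n5=1, n6=0, n7=0, n8=0 → 0; observed 0. Eliminates n4 stuck-at-0, n5 stuck-at-0.
Only n1 stuck-at-0 is consistent with every test.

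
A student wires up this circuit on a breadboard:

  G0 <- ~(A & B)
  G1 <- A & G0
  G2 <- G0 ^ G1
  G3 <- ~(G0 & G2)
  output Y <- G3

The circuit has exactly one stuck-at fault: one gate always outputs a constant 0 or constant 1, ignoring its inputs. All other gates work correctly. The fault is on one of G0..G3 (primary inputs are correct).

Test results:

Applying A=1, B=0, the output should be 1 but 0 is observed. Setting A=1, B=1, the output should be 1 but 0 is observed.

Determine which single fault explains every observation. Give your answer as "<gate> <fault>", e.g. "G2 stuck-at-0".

Fault-free values for test 1 (A=1, B=0): G0=1, G1=1, G2=0, G3=1, giving Y=1. Observed 0.
Test 1: faults giving observed 0 are {G1 stuck-at-0, G2 stuck-at-1, G3 stuck-at-0}.
Test 2 (A=1, B=1): fault-free G0=0, G1=0, G2=0, G3=1 → 1; observed 0. Eliminates G1 stuck-at-0, G2 stuck-at-1.
Only G3 stuck-at-0 is consistent with every test.

G3 stuck-at-0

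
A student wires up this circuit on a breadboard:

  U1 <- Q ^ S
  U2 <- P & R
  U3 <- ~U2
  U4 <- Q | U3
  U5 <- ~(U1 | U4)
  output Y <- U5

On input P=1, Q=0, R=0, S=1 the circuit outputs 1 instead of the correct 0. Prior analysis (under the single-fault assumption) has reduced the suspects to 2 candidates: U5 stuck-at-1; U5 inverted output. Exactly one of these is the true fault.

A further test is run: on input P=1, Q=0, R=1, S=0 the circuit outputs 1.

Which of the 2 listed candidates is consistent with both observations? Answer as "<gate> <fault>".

Evaluate each candidate on input P=1, Q=0, R=1, S=0:
  U5 stuck-at-1: U1=0, U2=1, U3=0, U4=0, U5=1 [stuck-at-1] → 1 — matches
  U5 inverted output: U1=0, U2=1, U3=0, U4=0, U5=0 [inverted output] → 0 — eliminated
Only U5 stuck-at-1 reproduces the observed 1.

U5 stuck-at-1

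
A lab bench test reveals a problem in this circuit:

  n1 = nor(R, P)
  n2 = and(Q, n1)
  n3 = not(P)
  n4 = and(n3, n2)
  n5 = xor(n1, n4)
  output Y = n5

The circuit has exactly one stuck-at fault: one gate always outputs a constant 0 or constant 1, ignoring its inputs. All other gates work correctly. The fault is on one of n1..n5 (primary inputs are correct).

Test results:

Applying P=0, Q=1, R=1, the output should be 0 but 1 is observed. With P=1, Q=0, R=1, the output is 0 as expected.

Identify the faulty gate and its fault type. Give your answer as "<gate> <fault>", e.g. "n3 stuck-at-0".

Fault-free values for test 1 (P=0, Q=1, R=1): n1=0, n2=0, n3=1, n4=0, n5=0, giving Y=0. Observed 1.
Test 1: faults giving observed 1 are {n2 stuck-at-1, n4 stuck-at-1, n5 stuck-at-1}.
Test 2 (P=1, Q=0, R=1): fault-free n1=0, n2=0, n3=0, n4=0, n5=0 → 0; observed 0. Eliminates n4 stuck-at-1, n5 stuck-at-1.
Only n2 stuck-at-1 is consistent with every test.

n2 stuck-at-1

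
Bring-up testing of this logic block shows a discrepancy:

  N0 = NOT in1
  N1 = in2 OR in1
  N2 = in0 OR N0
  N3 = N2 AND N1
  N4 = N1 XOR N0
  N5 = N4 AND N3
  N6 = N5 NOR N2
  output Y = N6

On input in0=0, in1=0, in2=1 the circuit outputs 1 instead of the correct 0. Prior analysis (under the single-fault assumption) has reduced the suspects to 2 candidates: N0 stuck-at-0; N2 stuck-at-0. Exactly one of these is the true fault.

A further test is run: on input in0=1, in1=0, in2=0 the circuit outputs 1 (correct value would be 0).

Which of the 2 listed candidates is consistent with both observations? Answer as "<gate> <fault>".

N2 stuck-at-0

Evaluate each candidate on input in0=1, in1=0, in2=0:
  N0 stuck-at-0: N0=0 [stuck-at-0], N1=0, N2=1, N3=0, N4=0, N5=0, N6=0 → 0 — eliminated
  N2 stuck-at-0: N0=1, N1=0, N2=0 [stuck-at-0], N3=0, N4=1, N5=0, N6=1 → 1 — matches
Only N2 stuck-at-0 reproduces the observed 1.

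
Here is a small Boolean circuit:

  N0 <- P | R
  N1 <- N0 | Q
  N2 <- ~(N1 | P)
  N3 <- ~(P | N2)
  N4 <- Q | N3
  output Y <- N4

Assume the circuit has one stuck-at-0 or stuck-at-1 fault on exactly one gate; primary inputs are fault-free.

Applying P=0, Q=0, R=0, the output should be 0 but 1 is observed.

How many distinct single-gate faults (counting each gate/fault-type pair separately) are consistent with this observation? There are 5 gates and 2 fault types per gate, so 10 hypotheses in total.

5

Fault-free: N0=0, N1=0, N2=1, N3=0, N4=0 → 0. Observed 1.
  N0 stuck-at-0: output 0 ✗
  N0 stuck-at-1: output 1 ✓
  N1 stuck-at-0: output 0 ✗
  N1 stuck-at-1: output 1 ✓
  N2 stuck-at-0: output 1 ✓
  N2 stuck-at-1: output 0 ✗
  N3 stuck-at-0: output 0 ✗
  N3 stuck-at-1: output 1 ✓
  N4 stuck-at-0: output 0 ✗
  N4 stuck-at-1: output 1 ✓
Consistent faults: {N0 stuck-at-1, N1 stuck-at-1, N2 stuck-at-0, N3 stuck-at-1, N4 stuck-at-1} — 5 in all.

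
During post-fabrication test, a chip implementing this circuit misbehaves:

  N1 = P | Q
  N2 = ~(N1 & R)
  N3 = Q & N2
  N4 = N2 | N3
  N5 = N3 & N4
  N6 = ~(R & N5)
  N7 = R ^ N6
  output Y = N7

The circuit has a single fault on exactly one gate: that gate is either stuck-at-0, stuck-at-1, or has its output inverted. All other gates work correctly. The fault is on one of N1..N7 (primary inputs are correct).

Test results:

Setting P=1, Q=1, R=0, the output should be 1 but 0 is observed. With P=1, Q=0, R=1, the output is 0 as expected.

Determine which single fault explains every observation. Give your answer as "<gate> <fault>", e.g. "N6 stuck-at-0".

Fault-free values for test 1 (P=1, Q=1, R=0): N1=1, N2=1, N3=1, N4=1, N5=1, N6=1, N7=1, giving Y=1. Observed 0.
Test 1: faults giving observed 0 are {N6 stuck-at-0, N6 inverted output, N7 stuck-at-0, N7 inverted output}.
Test 2 (P=1, Q=0, R=1): fault-free N1=1, N2=0, N3=0, N4=0, N5=0, N6=1, N7=0 → 0; observed 0. Eliminates N6 stuck-at-0, N6 inverted output, N7 inverted output.
Only N7 stuck-at-0 is consistent with every test.

N7 stuck-at-0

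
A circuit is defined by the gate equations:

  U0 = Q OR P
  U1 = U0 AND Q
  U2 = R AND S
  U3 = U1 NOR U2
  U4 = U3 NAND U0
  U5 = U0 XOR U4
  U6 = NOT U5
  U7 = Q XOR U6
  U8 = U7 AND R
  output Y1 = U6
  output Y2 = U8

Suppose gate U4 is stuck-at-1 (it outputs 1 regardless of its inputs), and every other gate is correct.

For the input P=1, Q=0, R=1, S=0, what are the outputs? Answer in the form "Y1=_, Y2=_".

Y1=1, Y2=1

Propagate with U4 forced: U0=1, U1=0, U2=0, U3=1, U4=1 [stuck-at-1], U5=0, U6=1, U7=1, U8=1.
So the outputs are Y1=1, Y2=1. (Without the fault they would be Y1=0, Y2=0.)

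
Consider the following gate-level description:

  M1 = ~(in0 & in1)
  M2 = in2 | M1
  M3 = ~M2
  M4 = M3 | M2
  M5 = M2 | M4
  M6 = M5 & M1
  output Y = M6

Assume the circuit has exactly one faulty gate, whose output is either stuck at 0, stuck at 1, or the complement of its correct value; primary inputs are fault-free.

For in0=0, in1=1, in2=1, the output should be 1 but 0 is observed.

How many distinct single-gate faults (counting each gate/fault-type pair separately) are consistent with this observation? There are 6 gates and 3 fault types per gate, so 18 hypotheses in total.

6

Fault-free: M1=1, M2=1, M3=0, M4=1, M5=1, M6=1 → 1. Observed 0.
  M1: stuck-at-0, inverted output ✓; others ✗
  M2: none of the 3 fault types match ✗
  M3: none of the 3 fault types match ✗
  M4: none of the 3 fault types match ✗
  M5: stuck-at-0, inverted output ✓; others ✗
  M6: stuck-at-0, inverted output ✓; others ✗
Consistent faults: {M1 stuck-at-0, M1 inverted output, M5 stuck-at-0, M5 inverted output, M6 stuck-at-0, M6 inverted output} — 6 in all.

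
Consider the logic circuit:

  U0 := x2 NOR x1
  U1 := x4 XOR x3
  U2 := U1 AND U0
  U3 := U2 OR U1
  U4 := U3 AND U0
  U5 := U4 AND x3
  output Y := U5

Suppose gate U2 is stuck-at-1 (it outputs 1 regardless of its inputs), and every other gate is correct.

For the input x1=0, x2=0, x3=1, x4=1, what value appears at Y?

1

Propagate with U2 forced: U0=1, U1=0, U2=1 [stuck-at-1], U3=1, U4=1, U5=1.
So Y = 1. (Without the fault it would be 0.)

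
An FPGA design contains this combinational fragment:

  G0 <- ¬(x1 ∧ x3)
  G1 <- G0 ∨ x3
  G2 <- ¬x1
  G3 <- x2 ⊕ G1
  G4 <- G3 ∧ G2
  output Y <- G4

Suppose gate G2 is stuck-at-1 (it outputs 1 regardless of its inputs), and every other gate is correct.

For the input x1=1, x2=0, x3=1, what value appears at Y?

Propagate with G2 forced: G0=0, G1=1, G2=1 [stuck-at-1], G3=1, G4=1.
So Y = 1. (Without the fault it would be 0.)

1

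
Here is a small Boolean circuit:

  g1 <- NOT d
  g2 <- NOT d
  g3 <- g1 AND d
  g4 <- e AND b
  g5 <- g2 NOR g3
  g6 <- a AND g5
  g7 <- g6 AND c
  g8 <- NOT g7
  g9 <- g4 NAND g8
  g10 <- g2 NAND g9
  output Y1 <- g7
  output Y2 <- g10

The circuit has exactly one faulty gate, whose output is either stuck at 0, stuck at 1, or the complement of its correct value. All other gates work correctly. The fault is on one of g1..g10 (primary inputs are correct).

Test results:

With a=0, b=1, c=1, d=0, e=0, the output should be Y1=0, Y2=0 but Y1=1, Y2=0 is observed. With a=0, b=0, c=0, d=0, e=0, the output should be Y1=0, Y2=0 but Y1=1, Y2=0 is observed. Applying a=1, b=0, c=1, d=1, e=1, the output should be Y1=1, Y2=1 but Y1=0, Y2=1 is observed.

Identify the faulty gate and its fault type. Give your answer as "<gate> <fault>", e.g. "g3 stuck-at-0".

g7 inverted output

Fault-free values for test 1 (a=0, b=1, c=1, d=0, e=0): g1=1, g2=1, g3=0, g4=0, g5=0, g6=0, g7=0, g8=1, g9=1, g10=0, giving Y1=0, Y2=0. Observed Y1=1, Y2=0.
Test 1: faults giving observed Y1=1, Y2=0 are {g6 stuck-at-1, g6 inverted output, g7 stuck-at-1, g7 inverted output}.
Test 2 (a=0, b=0, c=0, d=0, e=0): fault-free g1=1, g2=1, g3=0, g4=0, g5=0, g6=0, g7=0, g8=1, g9=1, g10=0 → Y1=0, Y2=0; observed Y1=1, Y2=0. Eliminates g6 stuck-at-1, g6 inverted output.
Test 3 (a=1, b=0, c=1, d=1, e=1): fault-free g1=0, g2=0, g3=0, g4=0, g5=1, g6=1, g7=1, g8=0, g9=1, g10=1 → Y1=1, Y2=1; observed Y1=0, Y2=1. Eliminates g7 stuck-at-1.
Only g7 inverted output is consistent with every test.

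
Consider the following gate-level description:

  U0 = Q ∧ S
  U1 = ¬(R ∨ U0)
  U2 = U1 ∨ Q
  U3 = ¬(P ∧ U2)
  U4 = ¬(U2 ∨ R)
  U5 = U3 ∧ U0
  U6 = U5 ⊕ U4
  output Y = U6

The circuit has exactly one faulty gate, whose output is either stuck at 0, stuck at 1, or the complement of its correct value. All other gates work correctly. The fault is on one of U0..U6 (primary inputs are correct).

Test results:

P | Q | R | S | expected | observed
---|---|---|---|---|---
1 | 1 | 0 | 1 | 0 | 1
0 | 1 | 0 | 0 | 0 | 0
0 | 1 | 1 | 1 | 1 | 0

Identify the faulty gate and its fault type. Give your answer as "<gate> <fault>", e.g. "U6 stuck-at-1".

Fault-free values for test 1 (P=1, Q=1, R=0, S=1): U0=1, U1=0, U2=1, U3=0, U4=0, U5=0, U6=0, giving Y=0. Observed 1.
Test 1: faults giving observed 1 are {U3 stuck-at-1, U3 inverted output, U4 stuck-at-1, U4 inverted output, U5 stuck-at-1, U5 inverted output, U6 stuck-at-1, U6 inverted output}.
Test 2 (P=0, Q=1, R=0, S=0): fault-free U0=0, U1=1, U2=1, U3=1, U4=0, U5=0, U6=0 → 0; observed 0. Eliminates U4 stuck-at-1, U4 inverted output, U5 stuck-at-1, U5 inverted output, U6 stuck-at-1, U6 inverted output.
Test 3 (P=0, Q=1, R=1, S=1): fault-free U0=1, U1=0, U2=1, U3=1, U4=0, U5=1, U6=1 → 1; observed 0. Eliminates U3 stuck-at-1.
Only U3 inverted output is consistent with every test.

U3 inverted output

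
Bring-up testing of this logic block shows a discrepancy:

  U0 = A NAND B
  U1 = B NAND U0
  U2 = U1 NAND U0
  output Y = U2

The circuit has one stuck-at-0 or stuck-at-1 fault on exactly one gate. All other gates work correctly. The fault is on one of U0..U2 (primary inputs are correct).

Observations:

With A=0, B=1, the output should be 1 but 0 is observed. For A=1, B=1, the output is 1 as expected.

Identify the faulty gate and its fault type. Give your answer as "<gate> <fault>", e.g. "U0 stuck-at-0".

U1 stuck-at-1

Fault-free values for test 1 (A=0, B=1): U0=1, U1=0, U2=1, giving Y=1. Observed 0.
Test 1: faults giving observed 0 are {U1 stuck-at-1, U2 stuck-at-0}.
Test 2 (A=1, B=1): fault-free U0=0, U1=1, U2=1 → 1; observed 1. Eliminates U2 stuck-at-0.
Only U1 stuck-at-1 is consistent with every test.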